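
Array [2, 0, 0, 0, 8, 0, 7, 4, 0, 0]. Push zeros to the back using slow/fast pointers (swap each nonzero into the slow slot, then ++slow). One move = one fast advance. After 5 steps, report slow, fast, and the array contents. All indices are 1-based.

slow=3, fast=6, a=[2, 8, 0, 0, 0, 0, 7, 4, 0, 0]

slow=1 fast=1: a[fast]=2≠0 swap→a[1]=2, slow++,fast++
slow=2 fast=2: a[fast]=0, fast++
slow=2 fast=3: a[fast]=0, fast++
slow=2 fast=4: a[fast]=0, fast++
slow=2 fast=5: a[fast]=8≠0 swap→a[2]=8, slow++,fast++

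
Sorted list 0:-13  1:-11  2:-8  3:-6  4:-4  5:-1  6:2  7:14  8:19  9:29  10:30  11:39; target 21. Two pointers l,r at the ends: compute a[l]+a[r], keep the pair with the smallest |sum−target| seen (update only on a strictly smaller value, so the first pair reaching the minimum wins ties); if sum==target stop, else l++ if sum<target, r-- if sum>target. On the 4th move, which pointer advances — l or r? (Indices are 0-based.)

r

l=0 r=11: -13+39=26 d=5 *, r--
l=0 r=10: -13+30=17 d=4 *, l++
l=1 r=10: -11+30=19 d=2 *, l++
l=2 r=10: -8+30=22 d=1 *, r--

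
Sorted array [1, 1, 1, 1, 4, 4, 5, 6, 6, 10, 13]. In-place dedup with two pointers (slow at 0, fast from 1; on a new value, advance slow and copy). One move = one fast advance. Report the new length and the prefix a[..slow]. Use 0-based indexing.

slow=0 fast=1: a[fast]=1=a[slow] dup, fast++
slow=0 fast=2: a[fast]=1=a[slow] dup, fast++
slow=0 fast=3: a[fast]=1=a[slow] dup, fast++
slow=0 fast=4: a[fast]=4≠a[slow]=1 write a[1]=4, slow++,fast++
slow=1 fast=5: a[fast]=4=a[slow] dup, fast++
slow=1 fast=6: a[fast]=5≠a[slow]=4 write a[2]=5, slow++,fast++
slow=2 fast=7: a[fast]=6≠a[slow]=5 write a[3]=6, slow++,fast++
slow=3 fast=8: a[fast]=6=a[slow] dup, fast++
slow=3 fast=9: a[fast]=10≠a[slow]=6 write a[4]=10, slow++,fast++
slow=4 fast=10: a[fast]=13≠a[slow]=10 write a[5]=13, slow++,fast++

length 6; prefix = [1, 4, 5, 6, 10, 13]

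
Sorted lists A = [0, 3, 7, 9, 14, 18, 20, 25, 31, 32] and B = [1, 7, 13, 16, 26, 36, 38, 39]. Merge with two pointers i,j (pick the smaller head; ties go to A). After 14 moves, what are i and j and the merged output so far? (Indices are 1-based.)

[i=1,j=1] A[i]=0<=B[j]=1 take 0 → i++
[i=2,j=1] A[i]=3>B[j]=1 take 1 → j++
[i=2,j=2] A[i]=3<=B[j]=7 take 3 → i++
[i=3,j=2] A[i]=7<=B[j]=7 take 7 → i++
[i=4,j=2] A[i]=9>B[j]=7 take 7 → j++
[i=4,j=3] A[i]=9<=B[j]=13 take 9 → i++
[i=5,j=3] A[i]=14>B[j]=13 take 13 → j++
[i=5,j=4] A[i]=14<=B[j]=16 take 14 → i++
[i=6,j=4] A[i]=18>B[j]=16 take 16 → j++
[i=6,j=5] A[i]=18<=B[j]=26 take 18 → i++
[i=7,j=5] A[i]=20<=B[j]=26 take 20 → i++
[i=8,j=5] A[i]=25<=B[j]=26 take 25 → i++
[i=9,j=5] A[i]=31>B[j]=26 take 26 → j++
[i=9,j=6] A[i]=31<=B[j]=36 take 31 → i++

i=10, j=6, merged so far=[0, 1, 3, 7, 7, 9, 13, 14, 16, 18, 20, 25, 26, 31]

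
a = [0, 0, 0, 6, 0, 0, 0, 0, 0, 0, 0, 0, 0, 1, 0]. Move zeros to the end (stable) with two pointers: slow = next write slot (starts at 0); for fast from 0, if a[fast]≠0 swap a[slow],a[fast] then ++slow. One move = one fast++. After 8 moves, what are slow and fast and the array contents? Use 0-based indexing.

slow=0 fast=0: a[fast]=0, fast++
slow=0 fast=1: a[fast]=0, fast++
slow=0 fast=2: a[fast]=0, fast++
slow=0 fast=3: a[fast]=6≠0 swap→a[0]=6, slow++,fast++
slow=1 fast=4: a[fast]=0, fast++
slow=1 fast=5: a[fast]=0, fast++
slow=1 fast=6: a[fast]=0, fast++
slow=1 fast=7: a[fast]=0, fast++

slow=1, fast=8, a=[6, 0, 0, 0, 0, 0, 0, 0, 0, 0, 0, 0, 0, 1, 0]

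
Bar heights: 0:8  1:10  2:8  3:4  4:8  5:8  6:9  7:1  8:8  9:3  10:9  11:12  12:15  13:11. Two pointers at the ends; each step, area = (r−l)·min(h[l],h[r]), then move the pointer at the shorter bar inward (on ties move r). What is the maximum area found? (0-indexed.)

max area = 120

l=0 r=13: min(8,11)*13=104 best=104 *, l++
l=1 r=13: min(10,11)*12=120 best=120 *, l++
l=2 r=13: min(8,11)*11=88 best=120, l++
l=3 r=13: min(4,11)*10=40 best=120, l++
l=4 r=13: min(8,11)*9=72 best=120, l++
l=5 r=13: min(8,11)*8=64 best=120, l++
l=6 r=13: min(9,11)*7=63 best=120, l++
l=7 r=13: min(1,11)*6=6 best=120, l++
l=8 r=13: min(8,11)*5=40 best=120, l++
l=9 r=13: min(3,11)*4=12 best=120, l++
l=10 r=13: min(9,11)*3=27 best=120, l++
l=11 r=13: min(12,11)*2=22 best=120, r--
l=11 r=12: min(12,15)*1=12 best=120, l++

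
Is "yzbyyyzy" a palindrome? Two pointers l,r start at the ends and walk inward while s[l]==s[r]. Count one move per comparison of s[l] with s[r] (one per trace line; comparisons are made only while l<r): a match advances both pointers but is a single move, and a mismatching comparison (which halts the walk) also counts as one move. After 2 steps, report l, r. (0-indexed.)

l=0 r=7: 'y'=='y', l++,r--
l=1 r=6: 'z'=='z', l++,r--

l=2, r=5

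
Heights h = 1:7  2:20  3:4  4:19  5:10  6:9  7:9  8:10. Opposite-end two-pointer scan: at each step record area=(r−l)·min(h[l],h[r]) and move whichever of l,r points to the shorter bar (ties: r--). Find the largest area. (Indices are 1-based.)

max area = 60

[1,8] min(7,10)*7=49 best=49 * → l++
[2,8] min(20,10)*6=60 best=60 * → r--
[2,7] min(20,9)*5=45 best=60 → r--
[2,6] min(20,9)*4=36 best=60 → r--
[2,5] min(20,10)*3=30 best=60 → r--
[2,4] min(20,19)*2=38 best=60 → r--
[2,3] min(20,4)*1=4 best=60 → r--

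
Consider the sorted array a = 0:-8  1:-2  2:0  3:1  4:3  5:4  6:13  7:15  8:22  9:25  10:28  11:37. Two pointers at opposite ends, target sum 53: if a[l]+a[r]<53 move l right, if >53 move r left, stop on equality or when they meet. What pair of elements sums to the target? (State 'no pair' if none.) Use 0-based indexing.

l=0 r=11: -8+37=29 <53, l++
l=1 r=11: -2+37=35 <53, l++
l=2 r=11: 0+37=37 <53, l++
l=3 r=11: 1+37=38 <53, l++
l=4 r=11: 3+37=40 <53, l++
l=5 r=11: 4+37=41 <53, l++
l=6 r=11: 13+37=50 <53, l++
l=7 r=11: 15+37=52 <53, l++
l=8 r=11: 22+37=59 >53, r--
l=8 r=10: 22+28=50 <53, l++
l=9 r=10: 25+28=53, found

(25, 28)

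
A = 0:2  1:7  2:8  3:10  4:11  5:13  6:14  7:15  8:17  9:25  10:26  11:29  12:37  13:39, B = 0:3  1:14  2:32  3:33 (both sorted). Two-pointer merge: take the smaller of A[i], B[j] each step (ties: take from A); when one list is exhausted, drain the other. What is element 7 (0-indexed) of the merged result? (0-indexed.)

[i=0,j=0] A[i]=2<=B[j]=3 take 2 → i++
[i=1,j=0] A[i]=7>B[j]=3 take 3 → j++
[i=1,j=1] A[i]=7<=B[j]=14 take 7 → i++
[i=2,j=1] A[i]=8<=B[j]=14 take 8 → i++
[i=3,j=1] A[i]=10<=B[j]=14 take 10 → i++
[i=4,j=1] A[i]=11<=B[j]=14 take 11 → i++
[i=5,j=1] A[i]=13<=B[j]=14 take 13 → i++
[i=6,j=1] A[i]=14<=B[j]=14 take 14 → i++
[i=7,j=1] A[i]=15>B[j]=14 take 14 → j++
[i=7,j=2] A[i]=15<=B[j]=32 take 15 → i++
[i=8,j=2] A[i]=17<=B[j]=32 take 17 → i++
[i=9,j=2] A[i]=25<=B[j]=32 take 25 → i++
[i=10,j=2] A[i]=26<=B[j]=32 take 26 → i++
[i=11,j=2] A[i]=29<=B[j]=32 take 29 → i++
[i=12,j=2] A[i]=37>B[j]=32 take 32 → j++
[i=12,j=3] A[i]=37>B[j]=33 take 33 → j++
[i=12,j=4] B done, take A[i]=37 → i++
[i=13,j=4] B done, take A[i]=39 → i++

merged[7] = 14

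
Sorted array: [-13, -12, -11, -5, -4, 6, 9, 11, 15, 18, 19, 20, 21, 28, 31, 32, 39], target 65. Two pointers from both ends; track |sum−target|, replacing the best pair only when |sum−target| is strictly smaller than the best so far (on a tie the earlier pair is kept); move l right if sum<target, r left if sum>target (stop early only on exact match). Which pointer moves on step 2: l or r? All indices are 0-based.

l

l=0 r=16: -13+39=26 d=39 *, l++
l=1 r=16: -12+39=27 d=38 *, l++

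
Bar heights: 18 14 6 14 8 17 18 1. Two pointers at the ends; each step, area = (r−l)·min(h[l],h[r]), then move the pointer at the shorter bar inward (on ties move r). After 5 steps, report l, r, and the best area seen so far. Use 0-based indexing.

l=0 r=7: min(18,1)*7=7 best=7 *, r--
l=0 r=6: min(18,18)*6=108 best=108 *, r--
l=0 r=5: min(18,17)*5=85 best=108, r--
l=0 r=4: min(18,8)*4=32 best=108, r--
l=0 r=3: min(18,14)*3=42 best=108, r--

l=0, r=2, best area=108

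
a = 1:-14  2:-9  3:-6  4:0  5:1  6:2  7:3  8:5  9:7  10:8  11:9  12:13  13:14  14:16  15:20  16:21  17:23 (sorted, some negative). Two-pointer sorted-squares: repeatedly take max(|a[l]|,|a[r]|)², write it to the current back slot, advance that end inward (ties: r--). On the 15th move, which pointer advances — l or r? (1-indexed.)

r

l=1 r=17: |-14|<=|23| out[17]=529, r--
l=1 r=16: |-14|<=|21| out[16]=441, r--
l=1 r=15: |-14|<=|20| out[15]=400, r--
l=1 r=14: |-14|<=|16| out[14]=256, r--
l=1 r=13: |-14|<=|14| out[13]=196, r--
l=1 r=12: |-14|>|13| out[12]=196, l++
l=2 r=12: |-9|<=|13| out[11]=169, r--
l=2 r=11: |-9|<=|9| out[10]=81, r--
l=2 r=10: |-9|>|8| out[9]=81, l++
l=3 r=10: |-6|<=|8| out[8]=64, r--
l=3 r=9: |-6|<=|7| out[7]=49, r--
l=3 r=8: |-6|>|5| out[6]=36, l++
l=4 r=8: |0|<=|5| out[5]=25, r--
l=4 r=7: |0|<=|3| out[4]=9, r--
l=4 r=6: |0|<=|2| out[3]=4, r--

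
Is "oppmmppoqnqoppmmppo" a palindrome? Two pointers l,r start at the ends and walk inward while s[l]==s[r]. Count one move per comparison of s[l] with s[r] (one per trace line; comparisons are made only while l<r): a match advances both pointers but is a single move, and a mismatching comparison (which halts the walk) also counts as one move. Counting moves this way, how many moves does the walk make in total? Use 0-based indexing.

[0,18] 'o'=='o' → l++,r--
[1,17] 'p'=='p' → l++,r--
[2,16] 'p'=='p' → l++,r--
[3,15] 'm'=='m' → l++,r--
[4,14] 'm'=='m' → l++,r--
[5,13] 'p'=='p' → l++,r--
[6,12] 'p'=='p' → l++,r--
[7,11] 'o'=='o' → l++,r--
[8,10] 'q'=='q' → l++,r--

9 moves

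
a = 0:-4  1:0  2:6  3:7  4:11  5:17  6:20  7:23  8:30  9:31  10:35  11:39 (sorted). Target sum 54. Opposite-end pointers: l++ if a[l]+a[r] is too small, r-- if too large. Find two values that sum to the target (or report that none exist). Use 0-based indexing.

[0,11] -4+39=35 <54 → l++
[1,11] 0+39=39 <54 → l++
[2,11] 6+39=45 <54 → l++
[3,11] 7+39=46 <54 → l++
[4,11] 11+39=50 <54 → l++
[5,11] 17+39=56 >54 → r--
[5,10] 17+35=52 <54 → l++
[6,10] 20+35=55 >54 → r--
[6,9] 20+31=51 <54 → l++
[7,9] 23+31=54 → found

(23, 31)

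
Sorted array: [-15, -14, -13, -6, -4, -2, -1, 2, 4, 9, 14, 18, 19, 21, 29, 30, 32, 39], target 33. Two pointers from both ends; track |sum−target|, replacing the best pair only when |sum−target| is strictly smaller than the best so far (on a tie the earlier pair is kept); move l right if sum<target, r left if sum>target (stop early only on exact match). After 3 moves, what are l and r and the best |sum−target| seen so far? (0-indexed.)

l=0 r=17: -15+39=24 d=9 *, l++
l=1 r=17: -14+39=25 d=8 *, l++
l=2 r=17: -13+39=26 d=7 *, l++

l=3, r=17, best |Δ|=7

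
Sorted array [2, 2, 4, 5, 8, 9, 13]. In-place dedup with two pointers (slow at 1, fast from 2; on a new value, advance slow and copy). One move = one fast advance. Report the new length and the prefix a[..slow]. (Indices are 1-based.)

slow=1 fast=2: a[fast]=2=a[slow] dup, fast++
slow=1 fast=3: a[fast]=4≠a[slow]=2 write a[2]=4, slow++,fast++
slow=2 fast=4: a[fast]=5≠a[slow]=4 write a[3]=5, slow++,fast++
slow=3 fast=5: a[fast]=8≠a[slow]=5 write a[4]=8, slow++,fast++
slow=4 fast=6: a[fast]=9≠a[slow]=8 write a[5]=9, slow++,fast++
slow=5 fast=7: a[fast]=13≠a[slow]=9 write a[6]=13, slow++,fast++

length 6; prefix = [2, 4, 5, 8, 9, 13]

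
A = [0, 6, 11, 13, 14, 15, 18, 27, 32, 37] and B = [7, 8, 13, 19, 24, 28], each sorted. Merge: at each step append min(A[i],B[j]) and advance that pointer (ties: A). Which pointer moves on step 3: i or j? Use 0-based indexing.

i=0 j=0: A[i]=0<=B[j]=7 take 0, i++
i=1 j=0: A[i]=6<=B[j]=7 take 6, i++
i=2 j=0: A[i]=11>B[j]=7 take 7, j++

j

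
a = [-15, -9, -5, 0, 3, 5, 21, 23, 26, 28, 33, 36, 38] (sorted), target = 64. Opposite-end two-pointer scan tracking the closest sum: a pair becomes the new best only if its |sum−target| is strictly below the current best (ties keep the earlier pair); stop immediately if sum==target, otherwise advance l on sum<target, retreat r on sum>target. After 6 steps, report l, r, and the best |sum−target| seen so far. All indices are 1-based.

l=7, r=13, best |Δ|=21

l=1 r=13: -15+38=23 d=41 *, l++
l=2 r=13: -9+38=29 d=35 *, l++
l=3 r=13: -5+38=33 d=31 *, l++
l=4 r=13: 0+38=38 d=26 *, l++
l=5 r=13: 3+38=41 d=23 *, l++
l=6 r=13: 5+38=43 d=21 *, l++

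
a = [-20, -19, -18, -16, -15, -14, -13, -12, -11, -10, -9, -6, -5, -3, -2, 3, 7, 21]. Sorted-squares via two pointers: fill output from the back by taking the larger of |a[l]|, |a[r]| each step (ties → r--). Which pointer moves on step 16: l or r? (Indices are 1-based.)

r

[1,18] |-20|<=|21| out[18]=441 → r--
[1,17] |-20|>|7| out[17]=400 → l++
[2,17] |-19|>|7| out[16]=361 → l++
[3,17] |-18|>|7| out[15]=324 → l++
[4,17] |-16|>|7| out[14]=256 → l++
[5,17] |-15|>|7| out[13]=225 → l++
[6,17] |-14|>|7| out[12]=196 → l++
[7,17] |-13|>|7| out[11]=169 → l++
[8,17] |-12|>|7| out[10]=144 → l++
[9,17] |-11|>|7| out[9]=121 → l++
[10,17] |-10|>|7| out[8]=100 → l++
[11,17] |-9|>|7| out[7]=81 → l++
[12,17] |-6|<=|7| out[6]=49 → r--
[12,16] |-6|>|3| out[5]=36 → l++
[13,16] |-5|>|3| out[4]=25 → l++
[14,16] |-3|<=|3| out[3]=9 → r--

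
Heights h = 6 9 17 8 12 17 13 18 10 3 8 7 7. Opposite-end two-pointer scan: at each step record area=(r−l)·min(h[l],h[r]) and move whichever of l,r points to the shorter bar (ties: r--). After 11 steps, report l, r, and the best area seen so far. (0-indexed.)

l=6, r=7, best area=85

l=0 r=12: min(6,7)*12=72 best=72 *, l++
l=1 r=12: min(9,7)*11=77 best=77 *, r--
l=1 r=11: min(9,7)*10=70 best=77, r--
l=1 r=10: min(9,8)*9=72 best=77, r--
l=1 r=9: min(9,3)*8=24 best=77, r--
l=1 r=8: min(9,10)*7=63 best=77, l++
l=2 r=8: min(17,10)*6=60 best=77, r--
l=2 r=7: min(17,18)*5=85 best=85 *, l++
l=3 r=7: min(8,18)*4=32 best=85, l++
l=4 r=7: min(12,18)*3=36 best=85, l++
l=5 r=7: min(17,18)*2=34 best=85, l++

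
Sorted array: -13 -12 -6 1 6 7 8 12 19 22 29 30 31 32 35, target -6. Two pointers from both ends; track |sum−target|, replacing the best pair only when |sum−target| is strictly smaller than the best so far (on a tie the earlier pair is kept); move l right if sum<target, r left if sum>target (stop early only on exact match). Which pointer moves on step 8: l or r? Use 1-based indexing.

r

l=1 r=15: -13+35=22 d=28 *, r--
l=1 r=14: -13+32=19 d=25 *, r--
l=1 r=13: -13+31=18 d=24 *, r--
l=1 r=12: -13+30=17 d=23 *, r--
l=1 r=11: -13+29=16 d=22 *, r--
l=1 r=10: -13+22=9 d=15 *, r--
l=1 r=9: -13+19=6 d=12 *, r--
l=1 r=8: -13+12=-1 d=5 *, r--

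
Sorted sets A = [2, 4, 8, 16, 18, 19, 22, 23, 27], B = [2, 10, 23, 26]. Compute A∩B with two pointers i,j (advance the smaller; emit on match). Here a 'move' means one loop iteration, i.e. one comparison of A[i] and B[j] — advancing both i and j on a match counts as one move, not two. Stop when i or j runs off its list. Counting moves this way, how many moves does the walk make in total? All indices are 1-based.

[i=1,j=1] 2==2 emit → i++,j++
[i=2,j=2] 4<10 → i++
[i=3,j=2] 8<10 → i++
[i=4,j=2] 16>10 → j++
[i=4,j=3] 16<23 → i++
[i=5,j=3] 18<23 → i++
[i=6,j=3] 19<23 → i++
[i=7,j=3] 22<23 → i++
[i=8,j=3] 23==23 emit → i++,j++
[i=9,j=4] 27>26 → j++

10 moves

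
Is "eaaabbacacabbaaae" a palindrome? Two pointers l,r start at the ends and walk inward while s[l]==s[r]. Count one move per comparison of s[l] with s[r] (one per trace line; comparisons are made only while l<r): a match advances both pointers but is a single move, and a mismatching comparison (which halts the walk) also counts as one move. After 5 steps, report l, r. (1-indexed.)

[1,17] 'e'=='e' → l++,r--
[2,16] 'a'=='a' → l++,r--
[3,15] 'a'=='a' → l++,r--
[4,14] 'a'=='a' → l++,r--
[5,13] 'b'=='b' → l++,r--

l=6, r=12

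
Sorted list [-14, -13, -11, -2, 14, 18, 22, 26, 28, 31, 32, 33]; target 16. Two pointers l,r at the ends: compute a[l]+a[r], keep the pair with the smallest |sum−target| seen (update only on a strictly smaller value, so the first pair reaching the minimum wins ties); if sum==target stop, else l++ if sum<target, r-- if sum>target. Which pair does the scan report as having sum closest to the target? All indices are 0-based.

pair (-2, 18) with sum 16 (|Δ|=0)

l=0 r=11: -14+33=19 d=3 *, r--
l=0 r=10: -14+32=18 d=2 *, r--
l=0 r=9: -14+31=17 d=1 *, r--
l=0 r=8: -14+28=14 d=2, l++
l=1 r=8: -13+28=15 d=1, l++
l=2 r=8: -11+28=17 d=1, r--
l=2 r=7: -11+26=15 d=1, l++
l=3 r=7: -2+26=24 d=8, r--
l=3 r=6: -2+22=20 d=4, r--
l=3 r=5: -2+18=16 d=0 *, stop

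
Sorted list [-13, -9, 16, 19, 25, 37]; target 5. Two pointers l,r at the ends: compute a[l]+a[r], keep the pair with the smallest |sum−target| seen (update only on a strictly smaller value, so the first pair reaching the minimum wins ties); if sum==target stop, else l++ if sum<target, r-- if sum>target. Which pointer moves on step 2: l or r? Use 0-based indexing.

l=0 r=5: -13+37=24 d=19 *, r--
l=0 r=4: -13+25=12 d=7 *, r--

r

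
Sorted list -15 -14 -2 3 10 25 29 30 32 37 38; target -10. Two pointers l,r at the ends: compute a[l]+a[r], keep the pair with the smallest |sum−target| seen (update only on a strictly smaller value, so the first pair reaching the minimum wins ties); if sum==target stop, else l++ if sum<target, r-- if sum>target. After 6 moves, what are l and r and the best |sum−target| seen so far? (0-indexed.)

l=0, r=4, best |Δ|=20

[0,10] -15+38=23 d=33 * → r--
[0,9] -15+37=22 d=32 * → r--
[0,8] -15+32=17 d=27 * → r--
[0,7] -15+30=15 d=25 * → r--
[0,6] -15+29=14 d=24 * → r--
[0,5] -15+25=10 d=20 * → r--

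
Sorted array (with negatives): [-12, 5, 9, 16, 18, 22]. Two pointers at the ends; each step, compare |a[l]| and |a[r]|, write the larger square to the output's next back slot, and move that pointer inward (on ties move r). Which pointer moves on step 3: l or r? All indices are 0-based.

r

[0,5] |-12|<=|22| out[5]=484 → r--
[0,4] |-12|<=|18| out[4]=324 → r--
[0,3] |-12|<=|16| out[3]=256 → r--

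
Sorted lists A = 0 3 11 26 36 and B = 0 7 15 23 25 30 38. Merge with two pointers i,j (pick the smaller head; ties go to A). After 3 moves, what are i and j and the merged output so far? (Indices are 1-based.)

i=3, j=2, merged so far=[0, 0, 3]

i=1 j=1: A[i]=0<=B[j]=0 take 0, i++
i=2 j=1: A[i]=3>B[j]=0 take 0, j++
i=2 j=2: A[i]=3<=B[j]=7 take 3, i++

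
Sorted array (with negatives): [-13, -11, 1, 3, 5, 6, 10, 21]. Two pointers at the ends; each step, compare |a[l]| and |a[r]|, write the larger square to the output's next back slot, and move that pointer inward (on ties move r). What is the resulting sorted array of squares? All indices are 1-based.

[1, 9, 25, 36, 100, 121, 169, 441]

l=1 r=8: |-13|<=|21| out[8]=441, r--
l=1 r=7: |-13|>|10| out[7]=169, l++
l=2 r=7: |-11|>|10| out[6]=121, l++
l=3 r=7: |1|<=|10| out[5]=100, r--
l=3 r=6: |1|<=|6| out[4]=36, r--
l=3 r=5: |1|<=|5| out[3]=25, r--
l=3 r=4: |1|<=|3| out[2]=9, r--
l=3 r=3: |1|<=|1| out[1]=1, r--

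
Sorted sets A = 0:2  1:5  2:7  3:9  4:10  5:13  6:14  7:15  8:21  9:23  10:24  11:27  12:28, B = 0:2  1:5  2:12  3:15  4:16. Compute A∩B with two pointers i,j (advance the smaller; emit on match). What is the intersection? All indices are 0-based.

i=0 j=0: 2==2 emit, i++,j++
i=1 j=1: 5==5 emit, i++,j++
i=2 j=2: 7<12, i++
i=3 j=2: 9<12, i++
i=4 j=2: 10<12, i++
i=5 j=2: 13>12, j++
i=5 j=3: 13<15, i++
i=6 j=3: 14<15, i++
i=7 j=3: 15==15 emit, i++,j++
i=8 j=4: 21>16, j++

intersection = [2, 5, 15]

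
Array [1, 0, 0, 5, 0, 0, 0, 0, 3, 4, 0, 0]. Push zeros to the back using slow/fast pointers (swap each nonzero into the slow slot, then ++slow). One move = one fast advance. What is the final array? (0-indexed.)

[1, 5, 3, 4, 0, 0, 0, 0, 0, 0, 0, 0]

slow=0 fast=0: a[fast]=1≠0 swap→a[0]=1, slow++,fast++
slow=1 fast=1: a[fast]=0, fast++
slow=1 fast=2: a[fast]=0, fast++
slow=1 fast=3: a[fast]=5≠0 swap→a[1]=5, slow++,fast++
slow=2 fast=4: a[fast]=0, fast++
slow=2 fast=5: a[fast]=0, fast++
slow=2 fast=6: a[fast]=0, fast++
slow=2 fast=7: a[fast]=0, fast++
slow=2 fast=8: a[fast]=3≠0 swap→a[2]=3, slow++,fast++
slow=3 fast=9: a[fast]=4≠0 swap→a[3]=4, slow++,fast++
slow=4 fast=10: a[fast]=0, fast++
slow=4 fast=11: a[fast]=0, fast++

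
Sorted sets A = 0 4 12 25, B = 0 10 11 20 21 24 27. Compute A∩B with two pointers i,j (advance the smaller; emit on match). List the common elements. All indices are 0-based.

intersection = [0]

i=0 j=0: 0==0 emit, i++,j++
i=1 j=1: 4<10, i++
i=2 j=1: 12>10, j++
i=2 j=2: 12>11, j++
i=2 j=3: 12<20, i++
i=3 j=3: 25>20, j++
i=3 j=4: 25>21, j++
i=3 j=5: 25>24, j++
i=3 j=6: 25<27, i++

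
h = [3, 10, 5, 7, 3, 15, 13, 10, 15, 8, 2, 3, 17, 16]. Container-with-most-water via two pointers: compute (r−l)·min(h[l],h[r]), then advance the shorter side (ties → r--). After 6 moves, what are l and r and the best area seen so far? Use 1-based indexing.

l=7, r=14, best area=120

[1,14] min(3,16)*13=39 best=39 * → l++
[2,14] min(10,16)*12=120 best=120 * → l++
[3,14] min(5,16)*11=55 best=120 → l++
[4,14] min(7,16)*10=70 best=120 → l++
[5,14] min(3,16)*9=27 best=120 → l++
[6,14] min(15,16)*8=120 best=120 → l++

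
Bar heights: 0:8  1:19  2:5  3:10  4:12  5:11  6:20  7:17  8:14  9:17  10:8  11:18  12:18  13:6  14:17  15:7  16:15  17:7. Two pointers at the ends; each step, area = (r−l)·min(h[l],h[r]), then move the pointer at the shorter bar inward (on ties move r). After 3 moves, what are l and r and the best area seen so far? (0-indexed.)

[0,17] min(8,7)*17=119 best=119 * → r--
[0,16] min(8,15)*16=128 best=128 * → l++
[1,16] min(19,15)*15=225 best=225 * → r--

l=1, r=15, best area=225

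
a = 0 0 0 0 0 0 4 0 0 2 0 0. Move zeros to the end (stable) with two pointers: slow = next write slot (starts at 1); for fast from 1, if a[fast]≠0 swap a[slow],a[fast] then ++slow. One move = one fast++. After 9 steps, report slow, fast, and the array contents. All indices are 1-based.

(s=1,f=1) a[fast]=0 → fast++
(s=1,f=2) a[fast]=0 → fast++
(s=1,f=3) a[fast]=0 → fast++
(s=1,f=4) a[fast]=0 → fast++
(s=1,f=5) a[fast]=0 → fast++
(s=1,f=6) a[fast]=0 → fast++
(s=1,f=7) a[fast]=4≠0 swap→a[1]=4 → slow++,fast++
(s=2,f=8) a[fast]=0 → fast++
(s=2,f=9) a[fast]=0 → fast++

slow=2, fast=10, a=[4, 0, 0, 0, 0, 0, 0, 0, 0, 2, 0, 0]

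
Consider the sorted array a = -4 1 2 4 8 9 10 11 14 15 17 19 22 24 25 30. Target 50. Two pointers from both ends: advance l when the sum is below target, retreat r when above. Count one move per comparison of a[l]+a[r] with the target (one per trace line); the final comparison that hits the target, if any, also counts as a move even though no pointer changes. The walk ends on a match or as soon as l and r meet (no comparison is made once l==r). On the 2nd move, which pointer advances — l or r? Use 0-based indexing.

l

[0,15] -4+30=26 <50 → l++
[1,15] 1+30=31 <50 → l++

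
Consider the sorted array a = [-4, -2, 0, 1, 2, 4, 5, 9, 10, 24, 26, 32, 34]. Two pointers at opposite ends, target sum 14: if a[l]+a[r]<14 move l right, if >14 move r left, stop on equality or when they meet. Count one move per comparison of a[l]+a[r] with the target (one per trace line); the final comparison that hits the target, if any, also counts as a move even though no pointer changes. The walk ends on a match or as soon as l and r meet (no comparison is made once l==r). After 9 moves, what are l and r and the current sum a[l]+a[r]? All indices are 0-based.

l=0 r=12: -4+34=30 >14, r--
l=0 r=11: -4+32=28 >14, r--
l=0 r=10: -4+26=22 >14, r--
l=0 r=9: -4+24=20 >14, r--
l=0 r=8: -4+10=6 <14, l++
l=1 r=8: -2+10=8 <14, l++
l=2 r=8: 0+10=10 <14, l++
l=3 r=8: 1+10=11 <14, l++
l=4 r=8: 2+10=12 <14, l++

l=5, r=8, sum=14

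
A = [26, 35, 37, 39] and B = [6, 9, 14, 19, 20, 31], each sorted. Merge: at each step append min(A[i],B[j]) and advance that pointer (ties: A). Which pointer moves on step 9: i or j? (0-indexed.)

i

i=0 j=0: A[i]=26>B[j]=6 take 6, j++
i=0 j=1: A[i]=26>B[j]=9 take 9, j++
i=0 j=2: A[i]=26>B[j]=14 take 14, j++
i=0 j=3: A[i]=26>B[j]=19 take 19, j++
i=0 j=4: A[i]=26>B[j]=20 take 20, j++
i=0 j=5: A[i]=26<=B[j]=31 take 26, i++
i=1 j=5: A[i]=35>B[j]=31 take 31, j++
i=1 j=6: B done, take A[i]=35, i++
i=2 j=6: B done, take A[i]=37, i++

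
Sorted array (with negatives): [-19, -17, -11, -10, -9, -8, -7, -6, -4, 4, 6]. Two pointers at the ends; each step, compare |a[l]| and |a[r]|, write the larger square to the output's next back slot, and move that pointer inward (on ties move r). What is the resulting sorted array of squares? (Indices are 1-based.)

[1,11] |-19|>|6| out[11]=361 → l++
[2,11] |-17|>|6| out[10]=289 → l++
[3,11] |-11|>|6| out[9]=121 → l++
[4,11] |-10|>|6| out[8]=100 → l++
[5,11] |-9|>|6| out[7]=81 → l++
[6,11] |-8|>|6| out[6]=64 → l++
[7,11] |-7|>|6| out[5]=49 → l++
[8,11] |-6|<=|6| out[4]=36 → r--
[8,10] |-6|>|4| out[3]=36 → l++
[9,10] |-4|<=|4| out[2]=16 → r--
[9,9] |-4|<=|-4| out[1]=16 → r--

[16, 16, 36, 36, 49, 64, 81, 100, 121, 289, 361]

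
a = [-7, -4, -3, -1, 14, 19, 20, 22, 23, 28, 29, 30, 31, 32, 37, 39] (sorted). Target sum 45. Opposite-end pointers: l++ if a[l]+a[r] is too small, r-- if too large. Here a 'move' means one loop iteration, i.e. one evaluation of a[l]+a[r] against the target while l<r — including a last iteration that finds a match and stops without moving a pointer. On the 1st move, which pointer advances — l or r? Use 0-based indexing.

l=0 r=15: -7+39=32 <45, l++

l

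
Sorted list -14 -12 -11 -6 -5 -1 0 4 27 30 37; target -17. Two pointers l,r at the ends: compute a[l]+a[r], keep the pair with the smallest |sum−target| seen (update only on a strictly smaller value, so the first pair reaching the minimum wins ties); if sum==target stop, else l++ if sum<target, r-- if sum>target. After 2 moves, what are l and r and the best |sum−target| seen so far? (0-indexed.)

l=0 r=10: -14+37=23 d=40 *, r--
l=0 r=9: -14+30=16 d=33 *, r--

l=0, r=8, best |Δ|=33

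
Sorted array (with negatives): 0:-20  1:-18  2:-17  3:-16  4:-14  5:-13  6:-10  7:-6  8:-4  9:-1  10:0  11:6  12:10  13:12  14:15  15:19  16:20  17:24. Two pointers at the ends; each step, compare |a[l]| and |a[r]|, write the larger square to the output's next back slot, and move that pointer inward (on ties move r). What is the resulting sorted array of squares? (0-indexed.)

[0, 1, 16, 36, 36, 100, 100, 144, 169, 196, 225, 256, 289, 324, 361, 400, 400, 576]

l=0 r=17: |-20|<=|24| out[17]=576, r--
l=0 r=16: |-20|<=|20| out[16]=400, r--
l=0 r=15: |-20|>|19| out[15]=400, l++
l=1 r=15: |-18|<=|19| out[14]=361, r--
l=1 r=14: |-18|>|15| out[13]=324, l++
l=2 r=14: |-17|>|15| out[12]=289, l++
l=3 r=14: |-16|>|15| out[11]=256, l++
l=4 r=14: |-14|<=|15| out[10]=225, r--
l=4 r=13: |-14|>|12| out[9]=196, l++
l=5 r=13: |-13|>|12| out[8]=169, l++
l=6 r=13: |-10|<=|12| out[7]=144, r--
l=6 r=12: |-10|<=|10| out[6]=100, r--
l=6 r=11: |-10|>|6| out[5]=100, l++
l=7 r=11: |-6|<=|6| out[4]=36, r--
l=7 r=10: |-6|>|0| out[3]=36, l++
l=8 r=10: |-4|>|0| out[2]=16, l++
l=9 r=10: |-1|>|0| out[1]=1, l++
l=10 r=10: |0|<=|0| out[0]=0, r--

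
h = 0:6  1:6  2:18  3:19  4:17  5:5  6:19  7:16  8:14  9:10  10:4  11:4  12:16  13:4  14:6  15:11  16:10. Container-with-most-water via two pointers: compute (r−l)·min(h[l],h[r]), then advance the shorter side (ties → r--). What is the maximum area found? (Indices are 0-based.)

[0,16] min(6,10)*16=96 best=96 * → l++
[1,16] min(6,10)*15=90 best=96 → l++
[2,16] min(18,10)*14=140 best=140 * → r--
[2,15] min(18,11)*13=143 best=143 * → r--
[2,14] min(18,6)*12=72 best=143 → r--
[2,13] min(18,4)*11=44 best=143 → r--
[2,12] min(18,16)*10=160 best=160 * → r--
[2,11] min(18,4)*9=36 best=160 → r--
[2,10] min(18,4)*8=32 best=160 → r--
[2,9] min(18,10)*7=70 best=160 → r--
[2,8] min(18,14)*6=84 best=160 → r--
[2,7] min(18,16)*5=80 best=160 → r--
[2,6] min(18,19)*4=72 best=160 → l++
[3,6] min(19,19)*3=57 best=160 → r--
[3,5] min(19,5)*2=10 best=160 → r--
[3,4] min(19,17)*1=17 best=160 → r--

max area = 160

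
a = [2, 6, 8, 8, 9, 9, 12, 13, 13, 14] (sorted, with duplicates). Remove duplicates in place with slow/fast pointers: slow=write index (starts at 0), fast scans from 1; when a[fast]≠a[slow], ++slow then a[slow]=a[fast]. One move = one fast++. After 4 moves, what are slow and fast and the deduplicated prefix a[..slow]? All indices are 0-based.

slow=0 fast=1: a[fast]=6≠a[slow]=2 write a[1]=6, slow++,fast++
slow=1 fast=2: a[fast]=8≠a[slow]=6 write a[2]=8, slow++,fast++
slow=2 fast=3: a[fast]=8=a[slow] dup, fast++
slow=2 fast=4: a[fast]=9≠a[slow]=8 write a[3]=9, slow++,fast++

slow=3, fast=5, prefix=[2, 6, 8, 9]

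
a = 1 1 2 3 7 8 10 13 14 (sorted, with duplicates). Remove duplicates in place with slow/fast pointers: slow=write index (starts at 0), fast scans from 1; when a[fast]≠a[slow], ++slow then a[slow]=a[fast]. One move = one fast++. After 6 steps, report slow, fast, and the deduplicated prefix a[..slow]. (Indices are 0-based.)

slow=0 fast=1: a[fast]=1=a[slow] dup, fast++
slow=0 fast=2: a[fast]=2≠a[slow]=1 write a[1]=2, slow++,fast++
slow=1 fast=3: a[fast]=3≠a[slow]=2 write a[2]=3, slow++,fast++
slow=2 fast=4: a[fast]=7≠a[slow]=3 write a[3]=7, slow++,fast++
slow=3 fast=5: a[fast]=8≠a[slow]=7 write a[4]=8, slow++,fast++
slow=4 fast=6: a[fast]=10≠a[slow]=8 write a[5]=10, slow++,fast++

slow=5, fast=7, prefix=[1, 2, 3, 7, 8, 10]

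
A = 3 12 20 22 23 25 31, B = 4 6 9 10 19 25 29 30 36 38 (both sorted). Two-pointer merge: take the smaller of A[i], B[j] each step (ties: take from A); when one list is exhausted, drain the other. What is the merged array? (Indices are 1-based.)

[3, 4, 6, 9, 10, 12, 19, 20, 22, 23, 25, 25, 29, 30, 31, 36, 38]

[i=1,j=1] A[i]=3<=B[j]=4 take 3 → i++
[i=2,j=1] A[i]=12>B[j]=4 take 4 → j++
[i=2,j=2] A[i]=12>B[j]=6 take 6 → j++
[i=2,j=3] A[i]=12>B[j]=9 take 9 → j++
[i=2,j=4] A[i]=12>B[j]=10 take 10 → j++
[i=2,j=5] A[i]=12<=B[j]=19 take 12 → i++
[i=3,j=5] A[i]=20>B[j]=19 take 19 → j++
[i=3,j=6] A[i]=20<=B[j]=25 take 20 → i++
[i=4,j=6] A[i]=22<=B[j]=25 take 22 → i++
[i=5,j=6] A[i]=23<=B[j]=25 take 23 → i++
[i=6,j=6] A[i]=25<=B[j]=25 take 25 → i++
[i=7,j=6] A[i]=31>B[j]=25 take 25 → j++
[i=7,j=7] A[i]=31>B[j]=29 take 29 → j++
[i=7,j=8] A[i]=31>B[j]=30 take 30 → j++
[i=7,j=9] A[i]=31<=B[j]=36 take 31 → i++
[i=8,j=9] A done, take B[j]=36 → j++
[i=8,j=10] A done, take B[j]=38 → j++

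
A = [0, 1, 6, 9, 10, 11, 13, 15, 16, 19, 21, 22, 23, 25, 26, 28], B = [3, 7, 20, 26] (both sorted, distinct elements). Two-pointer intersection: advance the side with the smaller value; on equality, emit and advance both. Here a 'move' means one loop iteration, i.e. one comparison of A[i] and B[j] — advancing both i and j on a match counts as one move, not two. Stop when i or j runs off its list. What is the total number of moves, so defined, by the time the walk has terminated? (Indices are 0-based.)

18 moves

i=0 j=0: 0<3, i++
i=1 j=0: 1<3, i++
i=2 j=0: 6>3, j++
i=2 j=1: 6<7, i++
i=3 j=1: 9>7, j++
i=3 j=2: 9<20, i++
i=4 j=2: 10<20, i++
i=5 j=2: 11<20, i++
i=6 j=2: 13<20, i++
i=7 j=2: 15<20, i++
i=8 j=2: 16<20, i++
i=9 j=2: 19<20, i++
i=10 j=2: 21>20, j++
i=10 j=3: 21<26, i++
i=11 j=3: 22<26, i++
i=12 j=3: 23<26, i++
i=13 j=3: 25<26, i++
i=14 j=3: 26==26 emit, i++,j++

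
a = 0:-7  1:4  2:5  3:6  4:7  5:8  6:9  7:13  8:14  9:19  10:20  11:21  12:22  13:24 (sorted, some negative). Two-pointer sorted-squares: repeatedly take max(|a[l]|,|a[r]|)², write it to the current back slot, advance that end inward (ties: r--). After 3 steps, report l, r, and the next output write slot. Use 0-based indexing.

[0,13] |-7|<=|24| out[13]=576 → r--
[0,12] |-7|<=|22| out[12]=484 → r--
[0,11] |-7|<=|21| out[11]=441 → r--

l=0, r=10, next write slot=10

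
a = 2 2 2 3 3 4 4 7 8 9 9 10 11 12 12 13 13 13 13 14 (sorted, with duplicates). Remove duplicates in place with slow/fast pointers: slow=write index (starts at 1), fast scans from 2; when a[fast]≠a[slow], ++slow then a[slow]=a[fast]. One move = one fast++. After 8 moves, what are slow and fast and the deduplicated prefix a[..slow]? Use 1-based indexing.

(s=1,f=2) a[fast]=2=a[slow] dup → fast++
(s=1,f=3) a[fast]=2=a[slow] dup → fast++
(s=1,f=4) a[fast]=3≠a[slow]=2 write a[2]=3 → slow++,fast++
(s=2,f=5) a[fast]=3=a[slow] dup → fast++
(s=2,f=6) a[fast]=4≠a[slow]=3 write a[3]=4 → slow++,fast++
(s=3,f=7) a[fast]=4=a[slow] dup → fast++
(s=3,f=8) a[fast]=7≠a[slow]=4 write a[4]=7 → slow++,fast++
(s=4,f=9) a[fast]=8≠a[slow]=7 write a[5]=8 → slow++,fast++

slow=5, fast=10, prefix=[2, 3, 4, 7, 8]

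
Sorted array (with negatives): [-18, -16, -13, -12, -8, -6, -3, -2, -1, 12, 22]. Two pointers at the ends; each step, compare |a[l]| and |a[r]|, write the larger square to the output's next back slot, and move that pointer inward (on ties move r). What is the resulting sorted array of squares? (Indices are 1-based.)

[1, 4, 9, 36, 64, 144, 144, 169, 256, 324, 484]

l=1 r=11: |-18|<=|22| out[11]=484, r--
l=1 r=10: |-18|>|12| out[10]=324, l++
l=2 r=10: |-16|>|12| out[9]=256, l++
l=3 r=10: |-13|>|12| out[8]=169, l++
l=4 r=10: |-12|<=|12| out[7]=144, r--
l=4 r=9: |-12|>|-1| out[6]=144, l++
l=5 r=9: |-8|>|-1| out[5]=64, l++
l=6 r=9: |-6|>|-1| out[4]=36, l++
l=7 r=9: |-3|>|-1| out[3]=9, l++
l=8 r=9: |-2|>|-1| out[2]=4, l++
l=9 r=9: |-1|<=|-1| out[1]=1, r--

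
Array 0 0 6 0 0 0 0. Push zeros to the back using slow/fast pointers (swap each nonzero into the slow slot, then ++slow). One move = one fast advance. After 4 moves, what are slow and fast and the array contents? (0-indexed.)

(s=0,f=0) a[fast]=0 → fast++
(s=0,f=1) a[fast]=0 → fast++
(s=0,f=2) a[fast]=6≠0 swap→a[0]=6 → slow++,fast++
(s=1,f=3) a[fast]=0 → fast++

slow=1, fast=4, a=[6, 0, 0, 0, 0, 0, 0]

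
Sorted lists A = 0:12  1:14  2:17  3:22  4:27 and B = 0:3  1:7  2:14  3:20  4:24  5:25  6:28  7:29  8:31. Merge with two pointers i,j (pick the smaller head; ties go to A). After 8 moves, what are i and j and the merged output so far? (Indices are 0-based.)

i=4, j=4, merged so far=[3, 7, 12, 14, 14, 17, 20, 22]

[i=0,j=0] A[i]=12>B[j]=3 take 3 → j++
[i=0,j=1] A[i]=12>B[j]=7 take 7 → j++
[i=0,j=2] A[i]=12<=B[j]=14 take 12 → i++
[i=1,j=2] A[i]=14<=B[j]=14 take 14 → i++
[i=2,j=2] A[i]=17>B[j]=14 take 14 → j++
[i=2,j=3] A[i]=17<=B[j]=20 take 17 → i++
[i=3,j=3] A[i]=22>B[j]=20 take 20 → j++
[i=3,j=4] A[i]=22<=B[j]=24 take 22 → i++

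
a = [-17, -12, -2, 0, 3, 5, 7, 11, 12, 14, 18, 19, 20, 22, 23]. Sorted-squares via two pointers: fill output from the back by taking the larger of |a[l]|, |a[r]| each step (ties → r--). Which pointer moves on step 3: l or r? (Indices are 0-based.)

[0,14] |-17|<=|23| out[14]=529 → r--
[0,13] |-17|<=|22| out[13]=484 → r--
[0,12] |-17|<=|20| out[12]=400 → r--

r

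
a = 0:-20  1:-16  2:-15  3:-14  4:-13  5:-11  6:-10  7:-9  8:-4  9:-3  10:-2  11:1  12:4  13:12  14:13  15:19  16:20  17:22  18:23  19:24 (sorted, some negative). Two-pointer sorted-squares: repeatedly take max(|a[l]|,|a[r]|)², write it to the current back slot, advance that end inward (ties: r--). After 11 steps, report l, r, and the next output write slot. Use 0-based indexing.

l=5, r=13, next write slot=8

l=0 r=19: |-20|<=|24| out[19]=576, r--
l=0 r=18: |-20|<=|23| out[18]=529, r--
l=0 r=17: |-20|<=|22| out[17]=484, r--
l=0 r=16: |-20|<=|20| out[16]=400, r--
l=0 r=15: |-20|>|19| out[15]=400, l++
l=1 r=15: |-16|<=|19| out[14]=361, r--
l=1 r=14: |-16|>|13| out[13]=256, l++
l=2 r=14: |-15|>|13| out[12]=225, l++
l=3 r=14: |-14|>|13| out[11]=196, l++
l=4 r=14: |-13|<=|13| out[10]=169, r--
l=4 r=13: |-13|>|12| out[9]=169, l++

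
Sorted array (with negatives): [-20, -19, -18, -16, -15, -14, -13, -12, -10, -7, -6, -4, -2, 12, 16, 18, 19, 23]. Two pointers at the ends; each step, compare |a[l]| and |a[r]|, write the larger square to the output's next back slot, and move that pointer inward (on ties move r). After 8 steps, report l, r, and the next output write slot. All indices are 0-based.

l=4, r=13, next write slot=9

l=0 r=17: |-20|<=|23| out[17]=529, r--
l=0 r=16: |-20|>|19| out[16]=400, l++
l=1 r=16: |-19|<=|19| out[15]=361, r--
l=1 r=15: |-19|>|18| out[14]=361, l++
l=2 r=15: |-18|<=|18| out[13]=324, r--
l=2 r=14: |-18|>|16| out[12]=324, l++
l=3 r=14: |-16|<=|16| out[11]=256, r--
l=3 r=13: |-16|>|12| out[10]=256, l++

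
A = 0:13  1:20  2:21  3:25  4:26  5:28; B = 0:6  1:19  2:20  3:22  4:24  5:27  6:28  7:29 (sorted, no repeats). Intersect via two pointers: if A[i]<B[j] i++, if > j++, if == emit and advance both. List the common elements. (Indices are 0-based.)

intersection = [20, 28]

[i=0,j=0] 13>6 → j++
[i=0,j=1] 13<19 → i++
[i=1,j=1] 20>19 → j++
[i=1,j=2] 20==20 emit → i++,j++
[i=2,j=3] 21<22 → i++
[i=3,j=3] 25>22 → j++
[i=3,j=4] 25>24 → j++
[i=3,j=5] 25<27 → i++
[i=4,j=5] 26<27 → i++
[i=5,j=5] 28>27 → j++
[i=5,j=6] 28==28 emit → i++,j++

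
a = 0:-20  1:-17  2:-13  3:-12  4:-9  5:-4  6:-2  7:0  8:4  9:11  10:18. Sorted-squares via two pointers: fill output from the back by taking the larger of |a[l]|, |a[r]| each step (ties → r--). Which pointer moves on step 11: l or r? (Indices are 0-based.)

r

l=0 r=10: |-20|>|18| out[10]=400, l++
l=1 r=10: |-17|<=|18| out[9]=324, r--
l=1 r=9: |-17|>|11| out[8]=289, l++
l=2 r=9: |-13|>|11| out[7]=169, l++
l=3 r=9: |-12|>|11| out[6]=144, l++
l=4 r=9: |-9|<=|11| out[5]=121, r--
l=4 r=8: |-9|>|4| out[4]=81, l++
l=5 r=8: |-4|<=|4| out[3]=16, r--
l=5 r=7: |-4|>|0| out[2]=16, l++
l=6 r=7: |-2|>|0| out[1]=4, l++
l=7 r=7: |0|<=|0| out[0]=0, r--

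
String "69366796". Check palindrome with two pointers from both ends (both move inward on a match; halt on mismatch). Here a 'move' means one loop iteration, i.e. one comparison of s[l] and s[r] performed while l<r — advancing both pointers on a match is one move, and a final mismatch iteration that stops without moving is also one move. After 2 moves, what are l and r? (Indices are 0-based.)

l=2, r=5

l=0 r=7: '6'=='6', l++,r--
l=1 r=6: '9'=='9', l++,r--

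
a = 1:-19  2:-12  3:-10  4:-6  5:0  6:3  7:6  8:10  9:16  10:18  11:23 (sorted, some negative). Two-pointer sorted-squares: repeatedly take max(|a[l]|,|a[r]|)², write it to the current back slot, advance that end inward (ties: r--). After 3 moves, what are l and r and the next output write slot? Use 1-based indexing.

[1,11] |-19|<=|23| out[11]=529 → r--
[1,10] |-19|>|18| out[10]=361 → l++
[2,10] |-12|<=|18| out[9]=324 → r--

l=2, r=9, next write slot=8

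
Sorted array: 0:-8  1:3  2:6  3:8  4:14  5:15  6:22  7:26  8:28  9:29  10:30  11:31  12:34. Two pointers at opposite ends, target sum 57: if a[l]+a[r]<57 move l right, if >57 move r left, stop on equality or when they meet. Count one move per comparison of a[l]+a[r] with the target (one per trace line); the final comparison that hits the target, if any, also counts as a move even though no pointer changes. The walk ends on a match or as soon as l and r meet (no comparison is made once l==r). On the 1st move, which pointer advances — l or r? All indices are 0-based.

[0,12] -8+34=26 <57 → l++

l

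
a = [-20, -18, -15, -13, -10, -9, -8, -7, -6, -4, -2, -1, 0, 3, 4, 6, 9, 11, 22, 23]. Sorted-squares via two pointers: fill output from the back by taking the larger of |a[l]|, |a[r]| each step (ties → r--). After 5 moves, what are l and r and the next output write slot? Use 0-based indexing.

l=3, r=17, next write slot=14

[0,19] |-20|<=|23| out[19]=529 → r--
[0,18] |-20|<=|22| out[18]=484 → r--
[0,17] |-20|>|11| out[17]=400 → l++
[1,17] |-18|>|11| out[16]=324 → l++
[2,17] |-15|>|11| out[15]=225 → l++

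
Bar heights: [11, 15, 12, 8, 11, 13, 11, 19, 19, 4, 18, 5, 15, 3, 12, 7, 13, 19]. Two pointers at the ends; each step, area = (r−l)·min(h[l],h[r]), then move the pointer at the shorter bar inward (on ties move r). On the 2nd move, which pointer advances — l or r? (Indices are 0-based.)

l

l=0 r=17: min(11,19)*17=187 best=187 *, l++
l=1 r=17: min(15,19)*16=240 best=240 *, l++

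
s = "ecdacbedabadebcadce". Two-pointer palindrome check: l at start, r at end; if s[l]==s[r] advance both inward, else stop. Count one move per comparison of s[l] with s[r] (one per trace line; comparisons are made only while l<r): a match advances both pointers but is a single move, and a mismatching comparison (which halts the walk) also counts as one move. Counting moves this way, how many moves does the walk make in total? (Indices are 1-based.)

9 moves

l=1 r=19: 'e'=='e', l++,r--
l=2 r=18: 'c'=='c', l++,r--
l=3 r=17: 'd'=='d', l++,r--
l=4 r=16: 'a'=='a', l++,r--
l=5 r=15: 'c'=='c', l++,r--
l=6 r=14: 'b'=='b', l++,r--
l=7 r=13: 'e'=='e', l++,r--
l=8 r=12: 'd'=='d', l++,r--
l=9 r=11: 'a'=='a', l++,r--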